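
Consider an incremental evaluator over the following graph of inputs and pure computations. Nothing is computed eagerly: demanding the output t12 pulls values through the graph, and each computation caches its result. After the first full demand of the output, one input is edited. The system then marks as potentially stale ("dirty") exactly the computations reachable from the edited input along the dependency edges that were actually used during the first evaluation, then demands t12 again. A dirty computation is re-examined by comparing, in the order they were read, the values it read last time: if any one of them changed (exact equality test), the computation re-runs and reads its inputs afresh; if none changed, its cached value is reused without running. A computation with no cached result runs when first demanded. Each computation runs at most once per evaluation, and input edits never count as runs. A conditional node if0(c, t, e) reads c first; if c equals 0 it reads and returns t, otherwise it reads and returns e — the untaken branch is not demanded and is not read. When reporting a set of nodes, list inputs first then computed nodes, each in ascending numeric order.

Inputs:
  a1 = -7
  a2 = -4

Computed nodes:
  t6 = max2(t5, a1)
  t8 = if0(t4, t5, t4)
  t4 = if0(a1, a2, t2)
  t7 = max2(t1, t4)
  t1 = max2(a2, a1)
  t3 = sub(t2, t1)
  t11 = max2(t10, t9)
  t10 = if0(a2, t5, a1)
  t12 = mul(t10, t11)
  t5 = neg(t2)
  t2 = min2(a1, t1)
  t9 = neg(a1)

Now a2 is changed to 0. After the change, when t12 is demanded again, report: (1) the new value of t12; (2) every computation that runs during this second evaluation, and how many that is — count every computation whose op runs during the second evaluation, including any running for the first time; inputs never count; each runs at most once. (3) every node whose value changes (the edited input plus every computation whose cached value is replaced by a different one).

Initial pass — values computed on the first demand:
  t9 = neg(-7) = 7
  t10 = if0(a2=-4 -> else branch a1) = -7
  t11 = max2(-7, 7) = 7
  t12 = mul(-7, 7) = -49

Second demand — change propagation:
  t1: newly demanded (no cache) — executes and yields 0.
  t2: newly demanded (no cache) — executes and yields -7.
  t5: newly demanded (no cache) — executes and yields 7.
  t10: re-runs because a2 -4->0; new result 7.
  t11: re-runs because t10 -7->7; new result 7 (unchanged).
  t12: re-runs because t10 -7->7; new result 49.

The important point: the flipped condition pulls in fresh nodes; t1, t2, t5 run for the first time.

t12 now evaluates to 49.
Run set: t1, t2, t5, t10, t11, t12 (6 run).
Changed values: a2, t10, t12.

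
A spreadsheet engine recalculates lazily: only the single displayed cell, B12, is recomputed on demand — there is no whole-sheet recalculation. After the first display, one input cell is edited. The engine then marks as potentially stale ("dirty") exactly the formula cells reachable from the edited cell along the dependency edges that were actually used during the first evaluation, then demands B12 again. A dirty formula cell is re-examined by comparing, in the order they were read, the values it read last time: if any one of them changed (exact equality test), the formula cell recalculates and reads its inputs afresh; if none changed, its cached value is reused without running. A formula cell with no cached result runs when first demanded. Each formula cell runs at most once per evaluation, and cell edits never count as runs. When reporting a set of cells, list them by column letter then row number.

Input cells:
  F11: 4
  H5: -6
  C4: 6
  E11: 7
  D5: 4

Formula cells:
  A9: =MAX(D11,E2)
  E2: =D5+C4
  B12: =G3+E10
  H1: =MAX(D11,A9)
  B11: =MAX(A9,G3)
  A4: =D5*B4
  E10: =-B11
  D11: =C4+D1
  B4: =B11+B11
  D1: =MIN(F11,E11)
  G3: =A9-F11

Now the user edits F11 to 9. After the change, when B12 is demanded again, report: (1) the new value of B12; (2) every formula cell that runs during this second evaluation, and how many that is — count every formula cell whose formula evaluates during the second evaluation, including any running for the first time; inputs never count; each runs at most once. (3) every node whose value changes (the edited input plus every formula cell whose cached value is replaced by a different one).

First evaluation (everything demanded from the output):
  D1 = MIN(4, 7) = 4
  D11 = 6 + 4 = 10
  E2 = 4 + 6 = 10
  A9 = MAX(10, 10) = 10
  G3 = 10 - 4 = 6
  B11 = MAX(10, 6) = 10
  E10 = -(10) = -10
  B12 = 6 + -10 = -4

Propagation after the edit:
  D1: runs — F11 4->9; result 7.
  D11: runs — D1 4->7; result 13.
  A9: runs — D11 10->13; result 13.
  G3: runs — A9 10->13; F11 4->9; result 4.
  B11: runs — A9 10->13; G3 6->4; result 13.
  E10: runs — B11 10->13; result -13.
  B12: runs — G3 6->4; E10 -10->-13; result -9.

New value of B12: -9.
Formula cells that run: A9, B11, B12, D1, D11, E10, G3 — 7 in total.
Values that change: A9, B11, B12, D1, D11, E10, F11, G3.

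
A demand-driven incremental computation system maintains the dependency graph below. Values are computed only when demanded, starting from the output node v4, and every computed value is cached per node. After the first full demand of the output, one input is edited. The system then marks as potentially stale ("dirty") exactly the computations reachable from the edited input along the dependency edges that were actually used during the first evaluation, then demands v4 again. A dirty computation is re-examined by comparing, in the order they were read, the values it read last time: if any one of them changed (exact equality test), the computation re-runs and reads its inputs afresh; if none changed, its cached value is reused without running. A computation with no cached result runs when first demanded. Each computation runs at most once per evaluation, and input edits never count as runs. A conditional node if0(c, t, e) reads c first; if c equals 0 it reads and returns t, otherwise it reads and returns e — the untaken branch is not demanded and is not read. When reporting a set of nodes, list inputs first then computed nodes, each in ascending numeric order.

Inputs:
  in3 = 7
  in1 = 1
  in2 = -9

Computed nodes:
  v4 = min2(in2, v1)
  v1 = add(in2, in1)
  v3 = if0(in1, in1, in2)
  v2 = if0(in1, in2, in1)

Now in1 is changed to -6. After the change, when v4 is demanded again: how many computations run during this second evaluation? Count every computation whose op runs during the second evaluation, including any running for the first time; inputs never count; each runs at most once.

First evaluation (everything demanded from the output):
  v1 = add(-9, 1) = -8
  v4 = min2(-9, -8) = -9

Propagation after the edit:
  v1: runs — in1 1->-6; result -15.
  v4: runs — v1 -8->-15; result -15.

Computations that run: v1, v4 — 2 in total.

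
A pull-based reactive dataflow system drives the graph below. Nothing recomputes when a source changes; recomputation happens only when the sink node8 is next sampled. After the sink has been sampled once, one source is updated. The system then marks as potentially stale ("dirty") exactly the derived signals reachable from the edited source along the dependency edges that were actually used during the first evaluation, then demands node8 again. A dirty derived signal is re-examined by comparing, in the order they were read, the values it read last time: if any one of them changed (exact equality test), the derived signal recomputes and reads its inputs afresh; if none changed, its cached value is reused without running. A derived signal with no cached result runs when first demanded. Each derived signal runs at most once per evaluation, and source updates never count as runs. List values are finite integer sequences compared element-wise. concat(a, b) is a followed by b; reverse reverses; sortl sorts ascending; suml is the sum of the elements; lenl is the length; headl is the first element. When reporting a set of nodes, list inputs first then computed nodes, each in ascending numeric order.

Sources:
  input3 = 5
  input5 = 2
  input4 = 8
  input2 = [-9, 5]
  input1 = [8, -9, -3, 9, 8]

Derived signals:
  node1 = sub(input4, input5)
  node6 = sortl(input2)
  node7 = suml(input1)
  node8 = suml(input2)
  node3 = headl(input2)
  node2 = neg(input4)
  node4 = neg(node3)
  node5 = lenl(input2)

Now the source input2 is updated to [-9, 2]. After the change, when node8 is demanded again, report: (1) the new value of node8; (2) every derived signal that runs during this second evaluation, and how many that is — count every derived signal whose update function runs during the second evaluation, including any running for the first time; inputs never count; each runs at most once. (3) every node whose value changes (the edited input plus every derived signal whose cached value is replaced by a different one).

First evaluation (everything demanded from the output):
  node8 = suml([-9, 5]) = -4

Propagation after the edit:
  node8: runs — input2 [-9, 5]->[-9, 2]; result -7.

New value of node8: -7.
Derived signals that run: node8 — 1 in total.
Values that change: input2, node8.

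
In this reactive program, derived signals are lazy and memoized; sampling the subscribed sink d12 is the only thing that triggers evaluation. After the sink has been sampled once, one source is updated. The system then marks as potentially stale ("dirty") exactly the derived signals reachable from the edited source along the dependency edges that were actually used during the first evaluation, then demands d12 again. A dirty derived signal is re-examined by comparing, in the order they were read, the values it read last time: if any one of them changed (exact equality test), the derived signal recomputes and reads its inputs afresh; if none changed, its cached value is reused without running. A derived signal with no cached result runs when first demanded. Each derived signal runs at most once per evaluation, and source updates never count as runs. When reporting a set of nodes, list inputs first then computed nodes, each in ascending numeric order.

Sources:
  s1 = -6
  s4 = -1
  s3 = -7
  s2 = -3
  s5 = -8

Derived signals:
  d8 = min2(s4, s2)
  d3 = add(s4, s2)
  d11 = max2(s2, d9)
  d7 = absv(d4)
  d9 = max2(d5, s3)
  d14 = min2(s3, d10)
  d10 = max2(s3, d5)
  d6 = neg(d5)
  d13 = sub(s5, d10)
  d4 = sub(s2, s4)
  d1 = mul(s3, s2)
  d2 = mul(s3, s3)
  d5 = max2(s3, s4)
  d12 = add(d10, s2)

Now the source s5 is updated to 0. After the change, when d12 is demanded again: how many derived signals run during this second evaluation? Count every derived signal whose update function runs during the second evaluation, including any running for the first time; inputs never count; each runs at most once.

First demand of the output computes:
  d5 = max2(-7, -1) = -1
  d10 = max2(-7, -1) = -1
  d12 = add(-1, -3) = -4

After the edit, cleaning proceeds:
  s5 only reaches undemanded nodes; the second demand re-runs nothing.

Note the shortcut — s5 feeds only undemanded nodes, so no recomputation happens.

0 derived signals run: none.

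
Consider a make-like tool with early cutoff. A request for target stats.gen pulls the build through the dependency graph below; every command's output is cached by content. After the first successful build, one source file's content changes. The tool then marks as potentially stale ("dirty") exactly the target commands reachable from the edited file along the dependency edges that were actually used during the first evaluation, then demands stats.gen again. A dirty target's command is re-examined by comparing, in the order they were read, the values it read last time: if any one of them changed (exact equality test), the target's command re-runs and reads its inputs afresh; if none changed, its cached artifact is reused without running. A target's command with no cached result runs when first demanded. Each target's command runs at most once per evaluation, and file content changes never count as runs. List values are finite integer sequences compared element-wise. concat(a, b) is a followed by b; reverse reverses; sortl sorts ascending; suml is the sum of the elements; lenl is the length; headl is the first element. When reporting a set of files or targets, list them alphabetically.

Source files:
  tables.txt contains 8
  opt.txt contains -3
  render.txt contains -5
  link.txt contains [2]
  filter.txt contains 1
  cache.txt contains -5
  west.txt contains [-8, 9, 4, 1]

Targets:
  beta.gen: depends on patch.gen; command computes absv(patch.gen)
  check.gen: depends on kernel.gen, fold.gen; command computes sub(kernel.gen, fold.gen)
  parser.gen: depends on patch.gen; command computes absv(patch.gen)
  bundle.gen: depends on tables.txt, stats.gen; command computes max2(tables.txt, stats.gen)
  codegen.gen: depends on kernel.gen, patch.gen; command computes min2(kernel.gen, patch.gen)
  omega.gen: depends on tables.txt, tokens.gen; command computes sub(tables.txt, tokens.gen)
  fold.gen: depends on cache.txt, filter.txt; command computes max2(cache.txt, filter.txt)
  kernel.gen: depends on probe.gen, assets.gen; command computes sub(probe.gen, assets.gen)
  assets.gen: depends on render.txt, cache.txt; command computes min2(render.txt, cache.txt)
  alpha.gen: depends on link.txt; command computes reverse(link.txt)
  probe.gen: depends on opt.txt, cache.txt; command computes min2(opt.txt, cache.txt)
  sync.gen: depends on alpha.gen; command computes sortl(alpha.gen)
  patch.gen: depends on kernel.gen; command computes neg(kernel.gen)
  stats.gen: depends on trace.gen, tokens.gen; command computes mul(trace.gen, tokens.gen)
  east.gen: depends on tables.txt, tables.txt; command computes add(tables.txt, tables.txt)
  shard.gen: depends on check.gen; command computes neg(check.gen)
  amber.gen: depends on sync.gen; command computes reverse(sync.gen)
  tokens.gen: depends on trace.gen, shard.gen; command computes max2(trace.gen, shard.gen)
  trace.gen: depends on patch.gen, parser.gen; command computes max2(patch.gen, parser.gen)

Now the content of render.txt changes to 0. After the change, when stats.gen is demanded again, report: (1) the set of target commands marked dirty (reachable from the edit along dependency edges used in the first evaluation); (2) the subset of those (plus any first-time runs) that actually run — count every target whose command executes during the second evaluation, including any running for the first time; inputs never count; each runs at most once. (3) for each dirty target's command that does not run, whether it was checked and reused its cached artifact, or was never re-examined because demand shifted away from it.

The edit dirties: assets.gen, check.gen, kernel.gen, parser.gen, patch.gen, shard.gen, stats.gen, tokens.gen, trace.gen.
1 target commands run: assets.gen.
Cache hits after checking: check.gen, kernel.gen, parser.gen, patch.gen, shard.gen, stats.gen, tokens.gen, trace.gen.
Note the absorption at assets.gen: it re-runs yet its value is the same, leaving the output's value untouched.

First demand of the output computes:
  assets.gen = min2(-5, -5) = -5
  fold.gen = max2(-5, 1) = 1
  probe.gen = min2(-3, -5) = -5
  kernel.gen = sub(-5, -5) = 0
  check.gen = sub(0, 1) = -1
  patch.gen = neg(0) = 0
  parser.gen = absv(0) = 0
  shard.gen = neg(-1) = 1
  trace.gen = max2(0, 0) = 0
  tokens.gen = max2(0, 1) = 1
  stats.gen = mul(0, 1) = 0

After the edit, cleaning proceeds:
  assets.gen: a read changed (render.txt -5->0) — executes, giving -5 — identical to its old value.
  kernel.gen: dirty, but its reads are unchanged (probe.gen unchanged, assets.gen unchanged); cached 0 stands.
  check.gen: dirty, but its reads are unchanged (kernel.gen unchanged, fold.gen unchanged); cached -1 stands.
  patch.gen: dirty, but its reads are unchanged (kernel.gen unchanged); cached 0 stands.
  parser.gen: dirty, but its reads are unchanged (patch.gen unchanged); cached 0 stands.
  shard.gen: dirty, but its reads are unchanged (check.gen unchanged); cached 1 stands.
  trace.gen: dirty, but its reads are unchanged (patch.gen unchanged, parser.gen unchanged); cached 0 stands.
  tokens.gen: dirty, but its reads are unchanged (trace.gen unchanged, shard.gen unchanged); cached 1 stands.
  stats.gen: dirty, but its reads are unchanged (trace.gen unchanged, tokens.gen unchanged); cached 0 stands.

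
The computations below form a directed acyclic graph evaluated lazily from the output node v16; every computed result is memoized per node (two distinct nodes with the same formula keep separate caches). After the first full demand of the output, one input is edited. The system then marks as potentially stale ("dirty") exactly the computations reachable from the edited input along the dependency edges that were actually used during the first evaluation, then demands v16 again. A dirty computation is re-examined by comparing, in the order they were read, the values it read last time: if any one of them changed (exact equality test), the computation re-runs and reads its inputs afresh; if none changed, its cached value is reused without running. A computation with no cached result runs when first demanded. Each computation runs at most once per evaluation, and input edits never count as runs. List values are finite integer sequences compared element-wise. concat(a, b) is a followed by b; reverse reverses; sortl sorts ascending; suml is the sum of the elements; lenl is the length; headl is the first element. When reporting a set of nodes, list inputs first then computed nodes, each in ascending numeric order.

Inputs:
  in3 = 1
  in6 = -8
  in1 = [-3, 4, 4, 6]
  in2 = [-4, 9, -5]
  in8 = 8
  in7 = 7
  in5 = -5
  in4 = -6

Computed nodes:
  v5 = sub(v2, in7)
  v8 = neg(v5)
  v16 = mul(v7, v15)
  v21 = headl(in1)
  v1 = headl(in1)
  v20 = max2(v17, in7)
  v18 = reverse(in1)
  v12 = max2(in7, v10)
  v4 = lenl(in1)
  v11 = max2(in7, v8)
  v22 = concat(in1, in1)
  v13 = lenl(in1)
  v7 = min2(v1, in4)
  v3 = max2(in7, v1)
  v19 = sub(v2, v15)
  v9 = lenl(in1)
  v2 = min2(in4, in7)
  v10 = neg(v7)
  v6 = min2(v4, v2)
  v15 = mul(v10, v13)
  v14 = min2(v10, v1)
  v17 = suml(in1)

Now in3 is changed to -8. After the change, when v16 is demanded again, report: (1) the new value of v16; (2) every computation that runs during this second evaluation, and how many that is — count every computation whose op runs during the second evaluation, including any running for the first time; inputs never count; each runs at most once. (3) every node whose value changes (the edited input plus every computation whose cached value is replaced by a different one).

First demand of the output computes:
  v1 = headl([-3, 4, 4, 6]) = -3
  v7 = min2(-3, -6) = -6
  v10 = neg(-6) = 6
  v13 = lenl([-3, 4, 4, 6]) = 4
  v15 = mul(6, 4) = 24
  v16 = mul(-6, 24) = -144

After the edit, cleaning proceeds:
  no node depends on in3 at all; the second demand re-runs nothing.

Note the shortcut — nothing in the graph depends on in3 at all, so no recomputation happens.

Demanding v16 again yields -144.
0 computations run: none.
The nodes whose values change: in3.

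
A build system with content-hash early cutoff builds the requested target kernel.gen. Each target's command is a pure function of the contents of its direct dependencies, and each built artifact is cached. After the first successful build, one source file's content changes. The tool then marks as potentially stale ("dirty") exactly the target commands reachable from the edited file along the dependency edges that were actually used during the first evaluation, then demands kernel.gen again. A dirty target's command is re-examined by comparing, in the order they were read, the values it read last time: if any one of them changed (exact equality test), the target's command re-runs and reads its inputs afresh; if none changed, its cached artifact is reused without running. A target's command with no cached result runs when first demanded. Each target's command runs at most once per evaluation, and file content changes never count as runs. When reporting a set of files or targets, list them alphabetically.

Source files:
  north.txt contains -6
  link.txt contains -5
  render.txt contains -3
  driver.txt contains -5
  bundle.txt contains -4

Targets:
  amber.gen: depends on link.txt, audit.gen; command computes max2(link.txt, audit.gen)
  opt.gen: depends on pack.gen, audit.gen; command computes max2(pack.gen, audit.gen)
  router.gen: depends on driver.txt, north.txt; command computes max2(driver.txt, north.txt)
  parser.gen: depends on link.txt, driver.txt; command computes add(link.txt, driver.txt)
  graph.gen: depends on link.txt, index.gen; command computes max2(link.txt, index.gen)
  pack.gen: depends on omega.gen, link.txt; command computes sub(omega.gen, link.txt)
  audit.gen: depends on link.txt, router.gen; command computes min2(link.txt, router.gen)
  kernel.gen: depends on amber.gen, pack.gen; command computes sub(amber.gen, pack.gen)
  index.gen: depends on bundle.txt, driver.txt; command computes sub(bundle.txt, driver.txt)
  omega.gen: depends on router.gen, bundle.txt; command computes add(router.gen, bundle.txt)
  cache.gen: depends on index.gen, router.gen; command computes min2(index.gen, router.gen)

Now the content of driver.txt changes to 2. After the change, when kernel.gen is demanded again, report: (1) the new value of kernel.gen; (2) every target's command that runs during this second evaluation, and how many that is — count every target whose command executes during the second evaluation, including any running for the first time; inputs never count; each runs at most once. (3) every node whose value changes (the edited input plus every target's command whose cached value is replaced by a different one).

New value of kernel.gen: -8.
Target commands that run: audit.gen, kernel.gen, omega.gen, pack.gen, router.gen — 5 in total.
Values that change: driver.txt, kernel.gen, omega.gen, pack.gen, router.gen.
Key observation: the cutoff stops propagation at amber.gen — its inputs' values are unchanged, so it reuses its cache.

First evaluation (everything demanded from the output):
  router.gen = max2(-5, -6) = -5
  audit.gen = min2(-5, -5) = -5
  amber.gen = max2(-5, -5) = -5
  omega.gen = add(-5, -4) = -9
  pack.gen = sub(-9, -5) = -4
  kernel.gen = sub(-5, -4) = -1

Propagation after the edit:
  router.gen: runs — driver.txt -5->2; result 2.
  audit.gen: runs — router.gen -5->2; result -5 (same value as before).
  amber.gen: checked — values it read are unchanged (link.txt unchanged, audit.gen unchanged); reused cached -5 without running.
  omega.gen: runs — router.gen -5->2; result -2.
  pack.gen: runs — omega.gen -9->-2; result 3.
  kernel.gen: runs — pack.gen -4->3; result -8.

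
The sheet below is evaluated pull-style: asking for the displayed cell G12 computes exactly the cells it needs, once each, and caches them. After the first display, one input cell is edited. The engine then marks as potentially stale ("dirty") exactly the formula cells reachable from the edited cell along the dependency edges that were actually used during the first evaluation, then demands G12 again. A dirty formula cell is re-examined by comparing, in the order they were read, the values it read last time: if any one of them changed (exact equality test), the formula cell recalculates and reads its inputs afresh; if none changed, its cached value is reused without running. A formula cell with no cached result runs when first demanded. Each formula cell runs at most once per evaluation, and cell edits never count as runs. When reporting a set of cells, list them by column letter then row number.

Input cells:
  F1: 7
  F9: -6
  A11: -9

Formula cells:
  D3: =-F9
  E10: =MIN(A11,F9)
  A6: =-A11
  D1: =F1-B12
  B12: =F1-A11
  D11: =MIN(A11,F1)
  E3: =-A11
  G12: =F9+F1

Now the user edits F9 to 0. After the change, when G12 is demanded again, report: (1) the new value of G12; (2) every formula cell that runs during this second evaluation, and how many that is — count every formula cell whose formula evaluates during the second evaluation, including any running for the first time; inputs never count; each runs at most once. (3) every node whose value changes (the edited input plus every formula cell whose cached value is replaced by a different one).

Demanding G12 again yields 7.
1 formula cells run: G12.
The nodes whose values change: F9, G12.

First demand of the output computes:
  G12 = -6 + 7 = 1

After the edit, cleaning proceeds:
  G12: a read changed (F9 -6->0) — executes, giving 7.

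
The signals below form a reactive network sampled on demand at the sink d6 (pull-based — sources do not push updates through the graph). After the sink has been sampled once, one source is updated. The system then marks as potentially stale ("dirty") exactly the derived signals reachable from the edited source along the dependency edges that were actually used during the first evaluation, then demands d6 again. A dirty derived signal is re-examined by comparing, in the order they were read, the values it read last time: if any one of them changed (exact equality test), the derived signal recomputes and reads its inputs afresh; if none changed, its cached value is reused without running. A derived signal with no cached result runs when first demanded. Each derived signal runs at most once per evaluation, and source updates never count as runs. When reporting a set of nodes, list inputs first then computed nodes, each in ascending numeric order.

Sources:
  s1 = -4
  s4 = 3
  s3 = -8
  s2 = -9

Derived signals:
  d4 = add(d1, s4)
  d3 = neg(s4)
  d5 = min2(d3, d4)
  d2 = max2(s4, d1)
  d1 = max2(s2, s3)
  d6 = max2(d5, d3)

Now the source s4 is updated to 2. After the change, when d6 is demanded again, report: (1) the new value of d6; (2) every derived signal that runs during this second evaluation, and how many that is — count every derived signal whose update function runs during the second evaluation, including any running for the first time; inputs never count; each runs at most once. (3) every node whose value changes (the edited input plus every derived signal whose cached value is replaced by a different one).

Initial pass — values computed on the first demand:
  d1 = max2(-9, -8) = -8
  d3 = neg(3) = -3
  d4 = add(-8, 3) = -5
  d5 = min2(-3, -5) = -5
  d6 = max2(-5, -3) = -3

Second demand — change propagation:
  d3: re-runs because s4 3->2; new result -2.
  d4: re-runs because s4 3->2; new result -6.
  d5: re-runs because d3 -3->-2; d4 -5->-6; new result -6.
  d6: re-runs because d5 -5->-6; d3 -3->-2; new result -2.

d6 now evaluates to -2.
Run set: d3, d4, d5, d6 (4 run).
Changed values: s4, d3, d4, d5, d6.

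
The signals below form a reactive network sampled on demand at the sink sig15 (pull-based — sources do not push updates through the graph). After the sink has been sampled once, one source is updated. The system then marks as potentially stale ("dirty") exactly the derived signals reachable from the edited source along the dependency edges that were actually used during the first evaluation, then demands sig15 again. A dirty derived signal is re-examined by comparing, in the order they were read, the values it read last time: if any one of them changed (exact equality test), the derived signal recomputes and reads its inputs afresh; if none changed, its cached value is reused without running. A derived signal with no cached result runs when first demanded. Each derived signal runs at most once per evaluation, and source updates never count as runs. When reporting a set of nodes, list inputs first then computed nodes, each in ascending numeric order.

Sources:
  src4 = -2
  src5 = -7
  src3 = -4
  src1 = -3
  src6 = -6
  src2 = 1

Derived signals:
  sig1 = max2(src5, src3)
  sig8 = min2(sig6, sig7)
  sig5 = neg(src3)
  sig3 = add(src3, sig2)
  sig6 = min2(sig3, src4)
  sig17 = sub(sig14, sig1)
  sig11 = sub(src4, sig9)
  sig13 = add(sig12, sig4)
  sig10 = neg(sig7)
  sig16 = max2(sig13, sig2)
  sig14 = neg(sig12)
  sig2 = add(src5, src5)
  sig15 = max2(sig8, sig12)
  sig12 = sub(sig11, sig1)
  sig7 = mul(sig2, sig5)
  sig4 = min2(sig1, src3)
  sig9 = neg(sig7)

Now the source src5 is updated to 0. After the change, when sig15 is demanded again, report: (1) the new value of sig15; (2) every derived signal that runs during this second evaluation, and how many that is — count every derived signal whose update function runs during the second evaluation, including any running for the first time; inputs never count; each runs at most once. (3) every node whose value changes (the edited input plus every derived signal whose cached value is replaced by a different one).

sig15 now evaluates to -2.
Run set: sig1, sig2, sig3, sig6, sig7, sig8, sig9, sig11, sig12, sig15 (10 run).
Changed values: src5, sig1, sig2, sig3, sig6, sig7, sig8, sig9, sig11, sig12, sig15.

Initial pass — values computed on the first demand:
  sig1 = max2(-7, -4) = -4
  sig2 = add(-7, -7) = -14
  sig3 = add(-4, -14) = -18
  sig5 = neg(-4) = 4
  sig6 = min2(-18, -2) = -18
  sig7 = mul(-14, 4) = -56
  sig8 = min2(-18, -56) = -56
  sig9 = neg(-56) = 56
  sig11 = sub(-2, 56) = -58
  sig12 = sub(-58, -4) = -54
  sig15 = max2(-56, -54) = -54

Second demand — change propagation:
  sig1: re-runs because src5 -7->0; new result 0.
  sig2: re-runs because src5 -7->0; src5 -7->0; new result 0.
  sig3: re-runs because sig2 -14->0; new result -4.
  sig6: re-runs because sig3 -18->-4; new result -4.
  sig7: re-runs because sig2 -14->0; new result 0.
  sig8: re-runs because sig6 -18->-4; sig7 -56->0; new result -4.
  sig9: re-runs because sig7 -56->0; new result 0.
  sig11: re-runs because sig9 56->0; new result -2.
  sig12: re-runs because sig11 -58->-2; sig1 -4->0; new result -2.
  sig15: re-runs because sig8 -56->-4; sig12 -54->-2; new result -2.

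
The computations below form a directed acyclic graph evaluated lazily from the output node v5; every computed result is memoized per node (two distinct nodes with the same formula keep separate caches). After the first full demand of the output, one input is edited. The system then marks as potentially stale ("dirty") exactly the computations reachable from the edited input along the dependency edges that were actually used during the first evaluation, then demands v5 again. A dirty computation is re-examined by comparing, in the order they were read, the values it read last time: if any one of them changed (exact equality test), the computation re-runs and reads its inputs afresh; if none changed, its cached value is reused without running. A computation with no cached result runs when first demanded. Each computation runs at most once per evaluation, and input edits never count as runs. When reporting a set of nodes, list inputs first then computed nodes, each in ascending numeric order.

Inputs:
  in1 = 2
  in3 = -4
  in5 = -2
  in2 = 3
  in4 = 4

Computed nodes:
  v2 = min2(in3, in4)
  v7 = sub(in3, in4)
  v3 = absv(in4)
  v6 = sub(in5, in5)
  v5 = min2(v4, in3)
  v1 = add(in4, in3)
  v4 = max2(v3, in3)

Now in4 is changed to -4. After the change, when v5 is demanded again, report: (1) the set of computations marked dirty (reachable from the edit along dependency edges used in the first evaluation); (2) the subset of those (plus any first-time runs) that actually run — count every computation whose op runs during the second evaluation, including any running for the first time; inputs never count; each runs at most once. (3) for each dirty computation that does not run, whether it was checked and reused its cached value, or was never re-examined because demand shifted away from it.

First demand of the output computes:
  v3 = absv(4) = 4
  v4 = max2(4, -4) = 4
  v5 = min2(4, -4) = -4

After the edit, cleaning proceeds:
  v3: a read changed (in4 4->-4) — executes, giving 4 — identical to its old value.
  v4: dirty, but its reads are unchanged (v3 unchanged, in3 unchanged); cached 4 stands.
  v5: dirty, but its reads are unchanged (v4 unchanged, in3 unchanged); cached -4 stands.

Note the absorption at v3: it re-runs yet its value is the same, leaving the output's value untouched.

The edit dirties: v3, v4, v5.
1 computations run: v3.
Cache hits after checking: v4, v5.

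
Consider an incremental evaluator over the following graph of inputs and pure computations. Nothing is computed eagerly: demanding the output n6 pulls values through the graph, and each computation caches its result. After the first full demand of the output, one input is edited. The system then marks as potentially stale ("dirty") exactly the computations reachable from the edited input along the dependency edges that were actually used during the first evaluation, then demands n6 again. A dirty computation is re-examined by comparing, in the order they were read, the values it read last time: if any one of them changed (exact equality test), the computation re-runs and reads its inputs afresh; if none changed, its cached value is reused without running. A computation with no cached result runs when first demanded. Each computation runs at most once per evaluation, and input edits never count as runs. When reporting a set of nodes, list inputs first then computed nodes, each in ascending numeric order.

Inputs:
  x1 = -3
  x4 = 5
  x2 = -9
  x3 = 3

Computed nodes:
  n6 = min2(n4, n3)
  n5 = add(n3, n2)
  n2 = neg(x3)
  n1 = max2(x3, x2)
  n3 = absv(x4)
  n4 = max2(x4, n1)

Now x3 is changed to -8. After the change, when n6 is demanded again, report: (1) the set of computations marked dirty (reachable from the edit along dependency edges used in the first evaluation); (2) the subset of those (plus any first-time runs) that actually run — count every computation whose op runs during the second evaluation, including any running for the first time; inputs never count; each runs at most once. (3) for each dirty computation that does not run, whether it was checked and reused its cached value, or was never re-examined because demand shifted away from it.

Dirty set: n1, n4, n6.
Run set: n1, n4 (2 run).
Re-examined without running (cache reused): n6.
The important point: n4 recomputes to an identical value, and the output ends up unchanged.

Initial pass — values computed on the first demand:
  n1 = max2(3, -9) = 3
  n3 = absv(5) = 5
  n4 = max2(5, 3) = 5
  n6 = min2(5, 5) = 5

Second demand — change propagation:
  n1: re-runs because x3 3->-8; new result -8.
  n4: re-runs because n1 3->-8; new result 5 (unchanged).
  n6: re-examined; everything it read last time is the same (n4 unchanged, n3 unchanged) — cache 5 kept, no run.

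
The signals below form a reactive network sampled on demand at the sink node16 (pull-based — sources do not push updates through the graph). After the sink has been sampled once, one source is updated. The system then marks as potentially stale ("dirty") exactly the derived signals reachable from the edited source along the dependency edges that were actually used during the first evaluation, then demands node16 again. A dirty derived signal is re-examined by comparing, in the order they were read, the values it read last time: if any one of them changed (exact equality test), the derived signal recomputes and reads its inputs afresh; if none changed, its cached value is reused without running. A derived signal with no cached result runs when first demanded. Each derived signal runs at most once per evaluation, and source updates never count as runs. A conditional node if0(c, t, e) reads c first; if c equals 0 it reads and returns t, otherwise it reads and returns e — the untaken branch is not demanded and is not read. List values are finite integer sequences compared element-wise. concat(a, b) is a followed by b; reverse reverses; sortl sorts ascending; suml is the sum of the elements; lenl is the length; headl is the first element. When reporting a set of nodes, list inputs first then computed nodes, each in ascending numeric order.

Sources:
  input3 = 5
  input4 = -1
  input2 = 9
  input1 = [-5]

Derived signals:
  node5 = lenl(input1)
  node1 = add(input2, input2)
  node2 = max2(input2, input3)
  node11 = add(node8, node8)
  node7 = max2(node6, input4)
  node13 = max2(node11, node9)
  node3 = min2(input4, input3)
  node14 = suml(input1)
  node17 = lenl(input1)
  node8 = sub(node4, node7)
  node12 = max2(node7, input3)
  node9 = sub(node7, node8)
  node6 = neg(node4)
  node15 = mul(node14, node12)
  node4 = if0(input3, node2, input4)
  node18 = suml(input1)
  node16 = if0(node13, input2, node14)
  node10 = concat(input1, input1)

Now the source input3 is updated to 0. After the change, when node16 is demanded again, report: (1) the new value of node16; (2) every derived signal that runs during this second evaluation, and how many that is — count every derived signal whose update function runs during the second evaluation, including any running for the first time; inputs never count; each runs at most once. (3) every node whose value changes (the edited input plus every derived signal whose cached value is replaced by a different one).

Initial pass — values computed on the first demand:
  node4 = if0(input3=5 -> else branch input4) = -1
  node6 = neg(-1) = 1
  node7 = max2(1, -1) = 1
  node8 = sub(-1, 1) = -2
  node9 = sub(1, -2) = 3
  node11 = add(-2, -2) = -4
  node13 = max2(-4, 3) = 3
  node14 = suml([-5]) = -5
  node16 = if0(node13=3 -> else branch node14) = -5

Second demand — change propagation:
  node2: newly demanded (no cache) — executes and yields 9.
  node4: re-runs because input3 5->0; new result 9.
  node6: re-runs because node4 -1->9; new result -9.
  node7: re-runs because node6 1->-9; new result -1.
  node8: re-runs because node4 -1->9; node7 1->-1; new result 10.
  node9: re-runs because node7 1->-1; node8 -2->10; new result -11.
  node11: re-runs because node8 -2->10; node8 -2->10; new result 20.
  node13: re-runs because node11 -4->20; node9 3->-11; new result 20.
  node16: re-runs because node13 3->20; new result -5 (unchanged).

The important point: the flipped condition pulls in fresh nodes; node2 runs for the first time.

node16 now evaluates to -5.
Run set: node2, node4, node6, node7, node8, node9, node11, node13, node16 (9 run).
Changed values: input3, node4, node6, node7, node8, node9, node11, node13.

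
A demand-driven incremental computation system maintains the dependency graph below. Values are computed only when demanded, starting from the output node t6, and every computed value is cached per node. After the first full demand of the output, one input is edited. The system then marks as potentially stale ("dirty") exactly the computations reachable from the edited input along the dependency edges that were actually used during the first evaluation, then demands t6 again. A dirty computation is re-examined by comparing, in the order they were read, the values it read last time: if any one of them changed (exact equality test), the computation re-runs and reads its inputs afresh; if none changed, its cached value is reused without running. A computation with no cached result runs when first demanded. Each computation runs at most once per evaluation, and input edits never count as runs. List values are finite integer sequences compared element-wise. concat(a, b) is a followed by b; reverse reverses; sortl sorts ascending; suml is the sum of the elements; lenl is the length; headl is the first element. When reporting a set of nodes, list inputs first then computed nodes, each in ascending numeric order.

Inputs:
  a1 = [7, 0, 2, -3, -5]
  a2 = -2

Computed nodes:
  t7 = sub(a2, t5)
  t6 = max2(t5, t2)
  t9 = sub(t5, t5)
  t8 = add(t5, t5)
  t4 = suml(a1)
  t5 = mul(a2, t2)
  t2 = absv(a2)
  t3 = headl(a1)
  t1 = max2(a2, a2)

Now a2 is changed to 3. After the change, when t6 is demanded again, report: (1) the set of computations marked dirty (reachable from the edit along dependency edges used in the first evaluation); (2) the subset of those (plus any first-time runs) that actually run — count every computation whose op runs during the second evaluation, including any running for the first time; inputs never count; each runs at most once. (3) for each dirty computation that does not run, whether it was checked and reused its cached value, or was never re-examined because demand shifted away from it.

Marked dirty: t2, t5, t6.
Computations that run: t2, t5, t6 — 3 in total.
Every dirty computation ran.

First evaluation (everything demanded from the output):
  t2 = absv(-2) = 2
  t5 = mul(-2, 2) = -4
  t6 = max2(-4, 2) = 2

Propagation after the edit:
  t2: runs — a2 -2->3; result 3.
  t5: runs — a2 -2->3; t2 2->3; result 9.
  t6: runs — t5 -4->9; t2 2->3; result 9.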